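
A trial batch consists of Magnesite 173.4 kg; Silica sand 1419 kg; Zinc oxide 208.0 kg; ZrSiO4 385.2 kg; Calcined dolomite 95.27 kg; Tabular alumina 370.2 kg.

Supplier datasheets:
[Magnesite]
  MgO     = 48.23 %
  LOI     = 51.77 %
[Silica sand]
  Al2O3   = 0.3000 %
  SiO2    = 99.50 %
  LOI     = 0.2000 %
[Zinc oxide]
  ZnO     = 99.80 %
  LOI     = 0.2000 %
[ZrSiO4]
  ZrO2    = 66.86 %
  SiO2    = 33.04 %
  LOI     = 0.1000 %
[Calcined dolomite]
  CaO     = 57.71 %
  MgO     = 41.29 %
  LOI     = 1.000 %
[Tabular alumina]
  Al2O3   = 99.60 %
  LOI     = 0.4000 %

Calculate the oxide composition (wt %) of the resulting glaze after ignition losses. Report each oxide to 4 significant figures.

Glass mass = 2555 kg (batch 2651 − LOI 95.84).
Composition: ZrO2 10.08%, Al2O3 14.60%, CaO 2.152%, SiO2 60.24%, ZnO 8.124%, MgO 4.812%

The intermediate values appear, rounded to four significant figures, in the working. All arithmetic carries full float precision at every stage — a single rounding completes every reported result. Derived quantities, which include the yield, six oxide percentages, ignition loss, net glass mass, totals, are computed at full float precision, as written in the question or the answer, from the batch weights for 2555 kg of glass.
Oxide-by-oxide delivered mass:
  ZrO2: 385.2·0.6686 = 257.5 kg
  Al2O3: 1419·0.003000 + 370.2·0.9960 = 373.0 kg
  CaO: 95.27·0.5771 = 54.98 kg
  SiO2: 1419·0.9950 + 385.2·0.3304 = 1539 kg
  ZnO: 208.0·0.9980 = 207.6 kg
  MgO: 173.4·0.4823 + 95.27·0.4129 = 123.0 kg
LOI: 173.4·0.5177 + 1419·0.002000 + 208.0·0.002000 + 385.2·0.001000 + 95.27·0.01000 + 370.2·0.004000 = 95.84 kg
batch − LOI leaves glass = 2651 − 95.84 = 2555 kg (the oxide masses sum to this)
oxide / glass × 100 gives the wt %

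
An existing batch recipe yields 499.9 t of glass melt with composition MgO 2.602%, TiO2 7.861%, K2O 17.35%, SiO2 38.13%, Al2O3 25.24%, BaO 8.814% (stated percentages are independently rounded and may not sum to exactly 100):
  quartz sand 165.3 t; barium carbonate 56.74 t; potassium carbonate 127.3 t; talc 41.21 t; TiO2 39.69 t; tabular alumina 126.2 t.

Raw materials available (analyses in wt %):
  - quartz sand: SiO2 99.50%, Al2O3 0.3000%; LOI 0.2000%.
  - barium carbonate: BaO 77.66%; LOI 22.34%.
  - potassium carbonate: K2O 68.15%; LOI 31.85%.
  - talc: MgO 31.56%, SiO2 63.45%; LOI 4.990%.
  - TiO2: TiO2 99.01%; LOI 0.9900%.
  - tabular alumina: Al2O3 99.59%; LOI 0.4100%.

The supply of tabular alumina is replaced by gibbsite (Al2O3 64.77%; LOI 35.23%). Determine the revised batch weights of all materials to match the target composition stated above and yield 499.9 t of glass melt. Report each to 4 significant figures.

Every computation runs at full float precision through every step. Values along the way are rounded off to 4 significant digits when quoted; each reported figure sees exactly one rounding; all derived quantities, which include totals, yield, the six compositions, glass mass, LOI, are recomputed at exact precision, as set out in the problem or answer text, starting from the weights on 499.9 t of glass.
Target masses of each oxide per 499.9 t glass melt:
  MgO: 2.602% × 499.9 = 13.01 t
  TiO2: 7.861% × 499.9 = 39.30 t
  K2O: 17.35% × 499.9 = 86.73 t
  SiO2: 38.13% × 499.9 = 190.6 t
  Al2O3: 25.24% × 499.9 = 126.2 t
  BaO: 8.814% × 499.9 = 44.06 t
Verifying the oxide balance working from each reported weight, against the basis in use (each sum matches its target mass once rounding is allowed for):
  MgO: 41.21·0.3156 = 13.01 t (target 13.01 t)
  TiO2: 39.69·0.9901 = 39.30 t (target 39.30 t)
  K2O: 127.3·0.6815 = 86.75 t (target 86.73 t)
  SiO2: 165.3·0.9950 + 41.21·0.6345 = 190.6 t (target 190.6 t)
  Al2O3: 165.3·0.003000 + 194.0·0.6477 = 126.1 t (target 126.2 t)
  BaO: 56.74·0.7766 = 44.06 t (target 44.06 t)
Glass-mass bookkeeping: total batch − LOI = 499.9 t (targets for the oxides total 499.9 t; basis as stated: 499.9 t — differing by rounding only).
Summing the batch: Σ batch = 624.2 t; ignition loss, Σ(batch × LOI) = 124.3 t; yield: glass divided by total = 80.08%.

Revised batch per 499.9 t glass melt:
  quartz sand: 165.3 t
  barium carbonate: 56.74 t
  potassium carbonate: 127.3 t
  talc: 41.21 t
  TiO2: 39.69 t
  gibbsite: 194.0 t
Total batch = 624.2 t; LOI loss = 124.3 t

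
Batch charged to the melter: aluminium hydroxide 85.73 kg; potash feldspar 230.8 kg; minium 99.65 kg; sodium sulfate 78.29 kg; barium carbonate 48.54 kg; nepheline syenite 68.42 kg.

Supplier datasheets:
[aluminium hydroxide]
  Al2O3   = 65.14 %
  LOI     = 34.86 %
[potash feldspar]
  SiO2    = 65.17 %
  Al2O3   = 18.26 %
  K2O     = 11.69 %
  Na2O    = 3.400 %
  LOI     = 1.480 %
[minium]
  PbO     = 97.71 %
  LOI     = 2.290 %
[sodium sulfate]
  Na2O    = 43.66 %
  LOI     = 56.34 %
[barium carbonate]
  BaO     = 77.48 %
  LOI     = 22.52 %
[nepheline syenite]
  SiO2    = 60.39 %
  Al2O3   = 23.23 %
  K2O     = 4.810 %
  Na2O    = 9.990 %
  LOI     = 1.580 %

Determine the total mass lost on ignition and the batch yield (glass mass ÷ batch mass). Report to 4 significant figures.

All arithmetic keeps exact precision through the solve. Values along the way are displayed (rounded to four significant digits) within the worked lines. Exactly one rounding goes into every reported result. The derived quantities, which include glass mass, the totals, the six compositions, yield, ignition loss, are carried at exact precision, as written in problem or answer, starting from the weights per 519.7 kg of glass.
Each material's LOI contribution:
  aluminium hydroxide: 85.73 × 0.3486 = 29.89 kg
  potash feldspar: 230.8 × 0.01480 = 3.416 kg
  minium: 99.65 × 0.02290 = 2.282 kg
  sodium sulfate: 78.29 × 0.5634 = 44.11 kg
  barium carbonate: 48.54 × 0.2252 = 10.93 kg
  nepheline syenite: 68.42 × 0.01580 = 1.081 kg
Total LOI = 91.70 kg
Glass = batch − LOI = 611.4 − 91.70 = 519.7 kg

LOI loss = 91.70 kg; glass = 519.7 kg; yield = 85.00%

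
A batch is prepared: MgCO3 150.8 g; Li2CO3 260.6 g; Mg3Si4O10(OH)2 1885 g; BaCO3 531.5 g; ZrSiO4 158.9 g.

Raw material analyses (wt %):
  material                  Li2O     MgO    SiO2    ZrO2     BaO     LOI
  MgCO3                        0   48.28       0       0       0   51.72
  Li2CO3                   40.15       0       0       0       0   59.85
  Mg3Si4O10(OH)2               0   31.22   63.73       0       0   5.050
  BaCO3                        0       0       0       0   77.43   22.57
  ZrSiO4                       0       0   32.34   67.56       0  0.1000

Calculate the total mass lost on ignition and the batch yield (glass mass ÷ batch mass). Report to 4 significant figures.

LOI loss = 449.3 g; glass = 2538 g; yield = 84.96%

Mid-chain values are displayed rounded to 4 significant figures on the page — every computation holds full precision through the solve. A single rounding completes every reported result — the derived quantities (net glass mass, yield, the totals, LOI, five oxide percentages) are rebuilt starting from the weights at 2538 g of glass in full precision, precisely as stated by either problem or answer.
Material-by-material LOI:
  MgCO3: 150.8 × 0.5172 = 77.99 g
  Li2CO3: 260.6 × 0.5985 = 156.0 g
  Mg3Si4O10(OH)2: 1885 × 0.05050 = 95.19 g
  BaCO3: 531.5 × 0.2257 = 120.0 g
  ZrSiO4: 158.9 × 0.001000 = 0.1589 g
Total LOI = 449.3 g
Glass = batch − LOI = 2987 − 449.3 = 2538 g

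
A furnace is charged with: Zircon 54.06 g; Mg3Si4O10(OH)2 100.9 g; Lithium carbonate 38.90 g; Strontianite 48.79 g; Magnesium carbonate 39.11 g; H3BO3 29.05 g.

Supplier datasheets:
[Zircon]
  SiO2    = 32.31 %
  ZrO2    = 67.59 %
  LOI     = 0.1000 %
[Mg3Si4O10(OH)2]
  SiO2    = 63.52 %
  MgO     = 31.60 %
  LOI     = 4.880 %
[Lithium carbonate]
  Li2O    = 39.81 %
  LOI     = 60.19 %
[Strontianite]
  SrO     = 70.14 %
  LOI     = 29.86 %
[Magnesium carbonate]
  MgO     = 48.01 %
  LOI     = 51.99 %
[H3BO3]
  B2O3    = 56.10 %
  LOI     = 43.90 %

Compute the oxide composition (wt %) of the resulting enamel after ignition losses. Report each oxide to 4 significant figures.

Glass mass = 234.8 g (batch 310.8 − LOI 76.05).
Composition: SrO 14.58%, SiO2 34.74%, ZrO2 15.56%, MgO 21.58%, Li2O 6.596%, B2O3 6.942%

Working values are shown (rounded to 4 significant figures) in the working; every computation holds full float precision throughout — every reported figure is rounded just once; the derived quantities, including yield, the six compositions, LOI, totals, glass mass, are carried from the batch weights per 234.8 g of glass at exact precision, exactly as printed in either problem or answer.
Oxide masses out of the charge:
  SrO: 48.79·0.7014 = 34.22 g
  SiO2: 54.06·0.3231 + 100.9·0.6352 = 81.56 g
  ZrO2: 54.06·0.6759 = 36.54 g
  MgO: 100.9·0.3160 + 39.11·0.4801 = 50.66 g
  Li2O: 38.90·0.3981 = 15.49 g
  B2O3: 29.05·0.5610 = 16.30 g
LOI: 54.06·0.001000 + 100.9·0.04880 + 38.90·0.6019 + 48.79·0.2986 + 39.11·0.5199 + 29.05·0.4390 = 76.05 g
Glass = total batch minus LOI = 310.8 − 76.05 = 234.8 g (equal to the oxide-mass sum)
oxide / glass × 100 gives the wt %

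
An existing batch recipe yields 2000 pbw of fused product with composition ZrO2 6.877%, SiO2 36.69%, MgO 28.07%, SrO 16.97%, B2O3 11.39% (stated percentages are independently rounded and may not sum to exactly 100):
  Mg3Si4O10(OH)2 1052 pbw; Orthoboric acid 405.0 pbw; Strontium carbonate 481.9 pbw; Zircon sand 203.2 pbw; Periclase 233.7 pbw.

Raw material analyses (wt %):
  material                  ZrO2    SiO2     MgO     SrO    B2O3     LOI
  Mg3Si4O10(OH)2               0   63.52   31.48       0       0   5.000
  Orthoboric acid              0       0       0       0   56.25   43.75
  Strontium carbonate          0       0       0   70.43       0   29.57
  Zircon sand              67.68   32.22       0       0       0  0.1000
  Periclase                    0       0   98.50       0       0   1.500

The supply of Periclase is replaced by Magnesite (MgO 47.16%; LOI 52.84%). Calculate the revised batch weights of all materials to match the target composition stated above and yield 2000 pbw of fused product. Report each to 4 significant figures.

Mid-chain values are printed with 4-significant-figure rounding when written out; each numeric step keeps exact precision at all times. A single rounding finalizes each reported result. The derived quantities are rebuilt at full precision (the yield, ignition loss, five oxide percentages, glass mass, the totals) from the batch weights at 2000 pbw of glass, precisely as stated by question or answer.
Target oxide masses per 2000 pbw fused product:
  ZrO2: 6.877% × 2000 = 137.5 pbw
  SiO2: 36.69% × 2000 = 733.8 pbw
  MgO: 28.07% × 2000 = 561.4 pbw
  SrO: 16.97% × 2000 = 339.4 pbw
  B2O3: 11.39% × 2000 = 227.8 pbw
Sums-versus-targets review working from each reported weight, versus the basis set out (sums match the target masses inside rounding margins):
  ZrO2: 203.2·0.6768 = 137.5 pbw (target 137.5 pbw)
  SiO2: 1052·0.6352 + 203.2·0.3222 = 733.7 pbw (target 733.8 pbw)
  MgO: 1052·0.3148 + 488.1·0.4716 = 561.4 pbw (target 561.4 pbw)
  SrO: 481.9·0.7043 = 339.4 pbw (target 339.4 pbw)
  B2O3: 405.0·0.5625 = 227.8 pbw (target 227.8 pbw)
Glass mass check: whole batch net of LOI = 2000 pbw (per-oxide target masses sum to 2000 pbw; the stated basis being 2000 pbw — differing by rounding only).
Batch total: Σ batch = 2630 pbw; Σ batch·LOI gives LOI loss = 630.4 pbw; as yield: glass ÷ batch → 76.03%.

Revised batch per 2000 pbw fused product:
  Mg3Si4O10(OH)2: 1052 pbw
  Orthoboric acid: 405.0 pbw
  Strontium carbonate: 481.9 pbw
  Zircon sand: 203.2 pbw
  Magnesite: 488.1 pbw
Total batch = 2630 pbw; LOI loss = 630.4 pbw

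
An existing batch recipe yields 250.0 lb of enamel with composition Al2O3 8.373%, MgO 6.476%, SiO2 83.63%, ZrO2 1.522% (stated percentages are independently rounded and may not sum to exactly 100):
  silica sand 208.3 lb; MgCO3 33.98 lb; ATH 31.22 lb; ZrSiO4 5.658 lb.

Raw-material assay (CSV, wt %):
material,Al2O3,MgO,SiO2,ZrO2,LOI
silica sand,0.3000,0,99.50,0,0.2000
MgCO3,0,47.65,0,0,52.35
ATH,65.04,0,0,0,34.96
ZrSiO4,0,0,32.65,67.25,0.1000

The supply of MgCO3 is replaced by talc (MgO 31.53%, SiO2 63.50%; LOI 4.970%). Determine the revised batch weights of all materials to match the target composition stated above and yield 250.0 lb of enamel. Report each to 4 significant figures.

Each numeric step carries exact precision in every operation. In-progress results are rounded off to 4 significant figures when displayed; every reported figure is rounded a single time; the derived quantities, including yield, the four compositions, the totals, net glass mass, ignition loss, are rebuilt using the weight values for 250.0 lb of glass at full float precision, exactly as shown in problem or answer.
Target oxide masses per 250.0 lb enamel:
  Al2O3: 8.373% × 250.0 = 20.93 lb
  MgO: 6.476% × 250.0 = 16.19 lb
  SiO2: 83.63% × 250.0 = 209.1 lb
  ZrO2: 1.522% × 250.0 = 3.805 lb
Balance tally, oxide-wise, working from each reported weight, per the basis as stated (target by target, the sums agree net of answer rounding effects):
  Al2O3: 175.5·0.003000 + 31.37·0.6504 = 20.93 lb (target 20.93 lb)
  MgO: 51.35·0.3153 = 16.19 lb (target 16.19 lb)
  SiO2: 175.5·0.9950 + 51.35·0.6350 + 5.658·0.3265 = 209.1 lb (target 209.1 lb)
  ZrO2: 5.658·0.6725 = 3.805 lb (target 3.805 lb)
Glass-mass bookkeeping: batch total minus LOI = 250.0 lb (per-oxide target masses sum to 250.0 lb; stated basis 250.0 lb — rounding explains the deltas).
Adding the batch up: Σ batch = 263.9 lb; LOI removed, Σ of batch·LOI: 13.88 lb; as yield: glass ÷ batch → 94.74%.

Revised batch per 250.0 lb enamel:
  silica sand: 175.5 lb
  talc: 51.35 lb
  ATH: 31.37 lb
  ZrSiO4: 5.658 lb
Total batch = 263.9 lb; LOI loss = 13.88 lb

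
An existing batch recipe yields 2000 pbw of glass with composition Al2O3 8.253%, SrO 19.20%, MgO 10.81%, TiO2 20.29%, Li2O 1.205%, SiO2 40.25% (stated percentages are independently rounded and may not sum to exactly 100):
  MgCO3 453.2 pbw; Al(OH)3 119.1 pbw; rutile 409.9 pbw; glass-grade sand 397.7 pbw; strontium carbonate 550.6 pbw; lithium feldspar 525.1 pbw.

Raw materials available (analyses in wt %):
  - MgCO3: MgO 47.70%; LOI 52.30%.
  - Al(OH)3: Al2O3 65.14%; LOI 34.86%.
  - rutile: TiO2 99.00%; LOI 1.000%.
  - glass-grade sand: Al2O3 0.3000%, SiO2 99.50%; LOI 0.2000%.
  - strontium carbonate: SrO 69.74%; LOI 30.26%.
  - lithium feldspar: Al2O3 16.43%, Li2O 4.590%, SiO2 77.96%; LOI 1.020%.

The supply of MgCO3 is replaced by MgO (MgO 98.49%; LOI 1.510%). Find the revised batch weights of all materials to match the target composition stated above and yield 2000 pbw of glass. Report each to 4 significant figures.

The intermediate values are shown (rounded to 4 significant figures) across the worked steps. All internal work runs at exact precision at each step — every reported value is rounded once only — the derived quantities are carried from the batch weights for 2000 pbw of glass at full precision (the six compositions, glass mass, yield, ignition loss, the totals) as given in either problem or answer.
Per-oxide target masses for 2000 pbw glass:
  Al2O3: 8.253% × 2000 = 165.1 pbw
  SrO: 19.20% × 2000 = 384.0 pbw
  MgO: 10.81% × 2000 = 216.2 pbw
  TiO2: 20.29% × 2000 = 405.8 pbw
  Li2O: 1.205% × 2000 = 24.10 pbw
  SiO2: 40.25% × 2000 = 805.0 pbw
Oxide-by-oxide audit on the weights just shown, at the basis given (summed amounts equal target values modulo rounding of the values):
  Al2O3: 119.1·0.6514 + 397.7·0.003000 + 525.1·0.1643 = 165.0 pbw (target 165.1 pbw)
  SrO: 550.6·0.6974 = 384.0 pbw (target 384.0 pbw)
  MgO: 219.5·0.9849 = 216.2 pbw (target 216.2 pbw)
  TiO2: 409.9·0.9900 = 405.8 pbw (target 405.8 pbw)
  Li2O: 525.1·0.04590 = 24.10 pbw (target 24.10 pbw)
  SiO2: 397.7·0.9950 + 525.1·0.7796 = 805.1 pbw (target 805.0 pbw)
Mass balance on the glass: total batch − LOI = 2000 pbw (per-oxide target masses sum to 2000 pbw; stated basis 2000 pbw — a pure rounding effect).
Summing the batch: Σ batch = 2222 pbw; Σ batch·LOI gives LOI loss = 221.7 pbw; glass ÷ batch gives a yield of 90.02%.

Revised batch per 2000 pbw glass:
  MgO: 219.5 pbw
  Al(OH)3: 119.1 pbw
  rutile: 409.9 pbw
  glass-grade sand: 397.7 pbw
  strontium carbonate: 550.6 pbw
  lithium feldspar: 525.1 pbw
Total batch = 2222 pbw; LOI loss = 221.7 pbw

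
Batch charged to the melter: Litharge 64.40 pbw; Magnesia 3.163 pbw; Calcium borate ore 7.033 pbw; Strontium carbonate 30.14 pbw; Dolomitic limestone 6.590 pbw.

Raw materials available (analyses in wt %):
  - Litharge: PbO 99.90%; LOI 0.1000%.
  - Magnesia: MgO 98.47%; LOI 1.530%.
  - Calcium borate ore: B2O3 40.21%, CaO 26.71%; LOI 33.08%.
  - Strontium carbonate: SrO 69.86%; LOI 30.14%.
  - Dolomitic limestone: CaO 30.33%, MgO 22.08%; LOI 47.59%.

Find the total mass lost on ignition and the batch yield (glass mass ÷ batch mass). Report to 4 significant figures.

Every computation runs at full precision in all steps; in-progress results are printed, rounded to four significant digits, on the page — each reported result includes exactly one rounding. The derived quantities (glass mass, the totals, LOI, the yield, the five compositions) are recomputed at full float precision from the weighed amounts per 96.67 pbw of glass, as set out in question or answer.
Loss on ignition, line by line:
  Litharge: 64.40 × 0.001000 = 0.06440 pbw
  Magnesia: 3.163 × 0.01530 = 0.04839 pbw
  Calcium borate ore: 7.033 × 0.3308 = 2.327 pbw
  Strontium carbonate: 30.14 × 0.3014 = 9.084 pbw
  Dolomitic limestone: 6.590 × 0.4759 = 3.136 pbw
Total LOI = 14.66 pbw
Glass = batch − LOI = 111.3 − 14.66 = 96.67 pbw

LOI loss = 14.66 pbw; glass = 96.67 pbw; yield = 86.83%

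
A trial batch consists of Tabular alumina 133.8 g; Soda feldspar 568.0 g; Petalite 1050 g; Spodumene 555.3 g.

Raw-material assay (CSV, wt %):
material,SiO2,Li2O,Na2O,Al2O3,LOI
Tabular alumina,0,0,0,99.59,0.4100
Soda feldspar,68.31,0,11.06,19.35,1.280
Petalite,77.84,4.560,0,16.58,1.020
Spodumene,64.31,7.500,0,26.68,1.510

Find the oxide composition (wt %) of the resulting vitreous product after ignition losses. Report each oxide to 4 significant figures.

Glass mass = 2280 g (batch 2307 − LOI 26.91).
Composition: SiO2 68.52%, Li2O 3.926%, Na2O 2.755%, Al2O3 24.80%

All internal work holds exact precision through the solve — values along the way are displayed, with 4-significant-figure rounding, between the steps; every reported number takes just one rounding. Derived quantities are rebuilt starting from the weights on 2280 g of glass in full float precision (glass mass, the yield, four oxide percentages, ignition loss, the totals) as set out in question or answer.
Oxide-by-oxide delivered mass:
  SiO2: 568.0·0.6831 + 1050·0.7784 + 555.3·0.6431 = 1562 g
  Li2O: 1050·0.04560 + 555.3·0.07500 = 89.53 g
  Na2O: 568.0·0.1106 = 62.82 g
  Al2O3: 133.8·0.9959 + 568.0·0.1935 + 1050·0.1658 + 555.3·0.2668 = 565.4 g
LOI: 133.8·0.004100 + 568.0·0.01280 + 1050·0.01020 + 555.3·0.01510 = 26.91 g
Net of LOI, the glass mass = 2307 − 26.91 = 2280 g (matching Σ of the oxides)
oxide / glass × 100 gives the wt %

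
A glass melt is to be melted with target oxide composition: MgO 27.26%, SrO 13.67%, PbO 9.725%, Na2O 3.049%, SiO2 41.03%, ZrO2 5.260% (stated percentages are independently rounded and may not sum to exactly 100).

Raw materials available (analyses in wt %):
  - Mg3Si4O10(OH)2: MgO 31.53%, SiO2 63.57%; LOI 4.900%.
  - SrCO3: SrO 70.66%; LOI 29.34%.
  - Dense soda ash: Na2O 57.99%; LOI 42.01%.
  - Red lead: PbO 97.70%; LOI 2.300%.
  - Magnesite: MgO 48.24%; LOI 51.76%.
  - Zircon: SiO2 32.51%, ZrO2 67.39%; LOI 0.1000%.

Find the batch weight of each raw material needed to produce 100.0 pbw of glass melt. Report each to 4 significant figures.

Working values are printed, with 4-significant-figure rounding, in the working — all internal work maintains exact precision at each step; every reported result is rounded once only; derived quantities (six oxide percentages, net glass mass, yield, LOI, totals) are carried from the batch weights at 100.0 pbw of glass at full precision as quoted within the problem or the answer.
Target oxide masses per 100.0 pbw glass melt:
  MgO: 27.26% × 100.0 = 27.26 pbw
  SrO: 13.67% × 100.0 = 13.67 pbw
  PbO: 9.725% × 100.0 = 9.725 pbw
  Na2O: 3.049% × 100.0 = 3.049 pbw
  SiO2: 41.03% × 100.0 = 41.03 pbw
  ZrO2: 5.260% × 100.0 = 5.260 pbw
Per-oxide balance check per the reported batch figures, under the basis named above (sum by sum, the targets are met modulo rounding of the values):
  MgO: 60.55·0.3153 + 16.93·0.4824 = 27.26 pbw (target 27.26 pbw)
  SrO: 19.35·0.7066 = 13.67 pbw (target 13.67 pbw)
  PbO: 9.954·0.9770 = 9.725 pbw (target 9.725 pbw)
  Na2O: 5.258·0.5799 = 3.049 pbw (target 3.049 pbw)
  SiO2: 60.55·0.6357 + 7.805·0.3251 = 41.03 pbw (target 41.03 pbw)
  ZrO2: 7.805·0.6739 = 5.260 pbw (target 5.260 pbw)
Glass-mass bookkeeping: net batch after ignition = 99.99 pbw (summing oxide targets gives 99.99 pbw; stated basis 100.0 pbw — a pure rounding effect).
Summing the batch: Σ batch = 119.8 pbw; Σ batch·LOI gives LOI loss = 19.85 pbw; glass ÷ batch gives a yield of 83.43%.

Batch per 100.0 pbw glass melt:
  Mg3Si4O10(OH)2: 60.55 pbw
  SrCO3: 19.35 pbw
  Dense soda ash: 5.258 pbw
  Red lead: 9.954 pbw
  Magnesite: 16.93 pbw
  Zircon: 7.805 pbw
Total batch = 119.8 pbw; LOI loss = 19.85 pbw; yield = 83.43%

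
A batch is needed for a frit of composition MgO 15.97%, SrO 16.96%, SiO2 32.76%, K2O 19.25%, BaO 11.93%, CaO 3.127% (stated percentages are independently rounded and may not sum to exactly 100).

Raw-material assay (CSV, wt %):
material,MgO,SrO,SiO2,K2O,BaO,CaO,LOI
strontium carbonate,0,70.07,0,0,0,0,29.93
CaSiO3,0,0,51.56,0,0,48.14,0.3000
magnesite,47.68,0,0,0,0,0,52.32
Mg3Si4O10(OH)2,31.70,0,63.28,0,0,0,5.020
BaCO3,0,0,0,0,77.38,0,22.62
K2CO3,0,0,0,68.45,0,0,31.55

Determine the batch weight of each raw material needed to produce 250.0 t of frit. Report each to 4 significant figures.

Working values are printed rounded to 4 significant figures in the working; each numeric step maintains full precision at all times; exactly one rounding goes into every reported number — derived quantities, which include six oxide percentages, glass mass, the yield, totals, ignition loss, are rebuilt at exact precision, as quoted within either problem or answer, using the weight values on 250.0 t of glass.
Per-oxide target masses for 250.0 t frit:
  MgO: 15.97% × 250.0 = 39.92 t
  SrO: 16.96% × 250.0 = 42.40 t
  SiO2: 32.76% × 250.0 = 81.90 t
  K2O: 19.25% × 250.0 = 48.12 t
  BaO: 11.93% × 250.0 = 29.82 t
  CaO: 3.127% × 250.0 = 7.818 t
Verifying the oxide balance per the reported batch figures, versus the basis set out (each sum matches its target mass modulo rounding of the values):
  MgO: 6.484·0.4768 + 116.2·0.3170 = 39.93 t (target 39.92 t)
  SrO: 60.51·0.7007 = 42.40 t (target 42.40 t)
  SiO2: 16.24·0.5156 + 116.2·0.6328 = 81.90 t (target 81.90 t)
  K2O: 70.31·0.6845 = 48.13 t (target 48.12 t)
  BaO: 38.54·0.7738 = 29.82 t (target 29.82 t)
  CaO: 16.24·0.4814 = 7.818 t (target 7.818 t)
Consistency of the glass mass: Σ batch − LOI loss = 250.0 t (the targets, summed, come to 250.0 t; versus the stated basis of 250.0 t — differing by rounding only).
Batch total: Σ batch = 308.3 t; Σ batch·LOI gives LOI loss = 58.29 t; glass ÷ batch gives a yield of 81.09%.

Batch per 250.0 t frit:
  strontium carbonate: 60.51 t
  CaSiO3: 16.24 t
  magnesite: 6.484 t
  Mg3Si4O10(OH)2: 116.2 t
  BaCO3: 38.54 t
  K2CO3: 70.31 t
Total batch = 308.3 t; LOI loss = 58.29 t; yield = 81.09%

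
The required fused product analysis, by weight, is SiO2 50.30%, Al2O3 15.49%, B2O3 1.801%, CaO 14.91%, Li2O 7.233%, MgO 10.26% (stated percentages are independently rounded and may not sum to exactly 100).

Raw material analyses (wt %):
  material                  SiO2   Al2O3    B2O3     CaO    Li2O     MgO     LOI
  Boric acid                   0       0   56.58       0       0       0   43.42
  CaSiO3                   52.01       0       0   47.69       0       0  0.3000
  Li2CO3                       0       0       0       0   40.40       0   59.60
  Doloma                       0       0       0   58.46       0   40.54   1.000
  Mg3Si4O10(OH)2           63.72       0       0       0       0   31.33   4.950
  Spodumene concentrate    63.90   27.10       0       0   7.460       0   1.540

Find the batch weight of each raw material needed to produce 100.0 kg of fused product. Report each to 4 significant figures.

Batch per 100.0 kg fused product:
  Boric acid: 3.183 kg
  CaSiO3: 11.69 kg
  Li2CO3: 7.349 kg
  Doloma: 15.97 kg
  Mg3Si4O10(OH)2: 12.08 kg
  Spodumene concentrate: 57.16 kg
Total batch = 107.4 kg; LOI loss = 7.435 kg; yield = 93.08%

The working math maintains full float precision through the solve — the intermediate values appear, with 4-significant-digit rounding, in the printout; exactly one rounding is applied to each reported result; derived quantities are computed at full precision (the yield, glass mass, LOI, six oxide percentages, the totals) using the weight values per 100.0 kg of glass, as written in the question or the answer.
Target masses of each oxide per 100.0 kg fused product:
  SiO2: 50.30% × 100.0 = 50.30 kg
  Al2O3: 15.49% × 100.0 = 15.49 kg
  B2O3: 1.801% × 100.0 = 1.801 kg
  CaO: 14.91% × 100.0 = 14.91 kg
  Li2O: 7.233% × 100.0 = 7.233 kg
  MgO: 10.26% × 100.0 = 10.26 kg
Checking each oxide sum working from each reported weight, at the basis given (every target is met by its sum within answer rounding):
  SiO2: 11.69·0.5201 + 12.08·0.6372 + 57.16·0.6390 = 50.30 kg (target 50.30 kg)
  Al2O3: 57.16·0.2710 = 15.49 kg (target 15.49 kg)
  B2O3: 3.183·0.5658 = 1.801 kg (target 1.801 kg)
  CaO: 11.69·0.4769 + 15.97·0.5846 = 14.91 kg (target 14.91 kg)
  Li2O: 7.349·0.4040 + 57.16·0.07460 = 7.233 kg (target 7.233 kg)
  MgO: 15.97·0.4054 + 12.08·0.3133 = 10.26 kg (target 10.26 kg)
Mass balance on the glass: total charge less LOI = 100.0 kg (per-oxide target masses sum to 99.99 kg; basis as stated: 100.0 kg — differing by rounding only).
Batch grand total — Σ batch = 107.4 kg; LOI removed, Σ of batch·LOI: 7.435 kg; yield = glass ÷ total batch = 93.08%.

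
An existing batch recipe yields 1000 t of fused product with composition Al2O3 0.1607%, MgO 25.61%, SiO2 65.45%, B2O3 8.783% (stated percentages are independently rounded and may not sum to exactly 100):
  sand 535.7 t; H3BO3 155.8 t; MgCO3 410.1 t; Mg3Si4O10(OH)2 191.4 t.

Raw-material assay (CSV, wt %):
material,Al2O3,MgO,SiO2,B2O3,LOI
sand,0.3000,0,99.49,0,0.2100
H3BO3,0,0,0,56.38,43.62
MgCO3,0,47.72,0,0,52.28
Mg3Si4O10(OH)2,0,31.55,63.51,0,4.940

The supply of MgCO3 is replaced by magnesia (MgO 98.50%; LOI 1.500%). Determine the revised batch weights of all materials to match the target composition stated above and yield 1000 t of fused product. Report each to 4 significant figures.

Revised batch per 1000 t fused product:
  sand: 535.7 t
  H3BO3: 155.8 t
  magnesia: 198.7 t
  Mg3Si4O10(OH)2: 191.4 t
Total batch = 1082 t; LOI loss = 81.52 t

Mid-chain values are displayed (rounded to four significant figures) in the printout — the working math carries full float precision from start to finish — every reported value takes a single rounding; the derived quantities (yield, the totals, ignition loss, net glass mass, four oxide percentages) are rebuilt using the weight values for 1000 t of glass in full float precision, exactly as shown in question or answer.
Per-oxide target masses for 1000 t fused product:
  Al2O3: 0.1607% × 1000 = 1.607 t
  MgO: 25.61% × 1000 = 256.1 t
  SiO2: 65.45% × 1000 = 654.5 t
  B2O3: 8.783% × 1000 = 87.83 t
A balance pass over the oxides, working from each reported weight, at the basis given (each sum matches its target mass exact up to rounding of places):
  Al2O3: 535.7·0.003000 = 1.607 t (target 1.607 t)
  MgO: 198.7·0.9850 + 191.4·0.3155 = 256.1 t (target 256.1 t)
  SiO2: 535.7·0.9949 + 191.4·0.6351 = 654.5 t (target 654.5 t)
  B2O3: 155.8·0.5638 = 87.84 t (target 87.83 t)
Glass-mass sanity pass: batch total minus LOI = 1000 t (the targets, summed, come to 1000 t; stated basis 1000 t — any gap is answer rounding).
Whole-batch sum: Σ batch = 1082 t; ignition loss, Σ(batch × LOI) = 81.52 t; glass ÷ batch gives a yield of 92.46%.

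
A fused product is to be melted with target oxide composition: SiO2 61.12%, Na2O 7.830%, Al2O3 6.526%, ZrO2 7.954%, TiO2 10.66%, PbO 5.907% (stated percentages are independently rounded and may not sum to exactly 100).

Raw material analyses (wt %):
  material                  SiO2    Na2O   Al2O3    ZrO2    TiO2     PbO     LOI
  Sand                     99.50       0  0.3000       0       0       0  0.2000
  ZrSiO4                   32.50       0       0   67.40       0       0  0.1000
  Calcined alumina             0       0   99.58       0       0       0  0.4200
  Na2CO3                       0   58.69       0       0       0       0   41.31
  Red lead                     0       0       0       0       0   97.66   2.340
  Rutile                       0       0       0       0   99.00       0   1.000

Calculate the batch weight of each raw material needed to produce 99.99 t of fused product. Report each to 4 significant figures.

The whole derivation maintains full float precision from start to finish — intermediates are shown, rounded to four significant digits, as written — a single rounding yields each reported number. Derived quantities are rebuilt using the weight values on 99.99 t of glass at exact precision (the yield, net glass mass, LOI, totals, the six compositions) as quoted within problem or answer.
Oxide-by-oxide targets in 99.99 t fused product:
  SiO2: 61.12% × 99.99 = 61.11 t
  Na2O: 7.830% × 99.99 = 7.829 t
  Al2O3: 6.526% × 99.99 = 6.525 t
  ZrO2: 7.954% × 99.99 = 7.953 t
  TiO2: 10.66% × 99.99 = 10.66 t
  PbO: 5.907% × 99.99 = 5.906 t
Per-oxide balance check working from each reported weight, for the quoted basis mass (delivered sums recover each target given rounding of the digits):
  SiO2: 57.57·0.9950 + 11.80·0.3250 = 61.12 t (target 61.11 t)
  Na2O: 13.34·0.5869 = 7.829 t (target 7.829 t)
  Al2O3: 57.57·0.003000 + 6.379·0.9958 = 6.525 t (target 6.525 t)
  ZrO2: 11.80·0.6740 = 7.953 t (target 7.953 t)
  TiO2: 10.77·0.9900 = 10.66 t (target 10.66 t)
  PbO: 6.048·0.9766 = 5.906 t (target 5.906 t)
Glass-mass bookkeeping: total charge less LOI = 99.99 t (the Σ of target masses is 99.99 t; with the basis standing at 99.99 t — gaps are rounding artifacts).
Whole-batch sum: Σ batch = 105.9 t; the LOI term Σ batch·LOI equals 5.914 t; the yield ratio, glass ÷ batch: 94.42%.

Batch per 99.99 t fused product:
  Sand: 57.57 t
  ZrSiO4: 11.80 t
  Calcined alumina: 6.379 t
  Na2CO3: 13.34 t
  Red lead: 6.048 t
  Rutile: 10.77 t
Total batch = 105.9 t; LOI loss = 5.914 t; yield = 94.42%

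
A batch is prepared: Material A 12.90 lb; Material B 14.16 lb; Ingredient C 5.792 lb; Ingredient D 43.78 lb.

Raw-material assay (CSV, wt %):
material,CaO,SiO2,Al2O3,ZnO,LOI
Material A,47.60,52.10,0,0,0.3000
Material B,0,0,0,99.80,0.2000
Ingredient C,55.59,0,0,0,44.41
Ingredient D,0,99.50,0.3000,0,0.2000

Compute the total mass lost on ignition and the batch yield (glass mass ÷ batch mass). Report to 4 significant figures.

LOI loss = 2.727 lb; glass = 73.91 lb; yield = 96.44%

The intermediate values are shown rounded to four significant figures alongside each step — the working math holds exact precision in every operation. A single rounding produces each reported number — the derived quantities are re-derived in exact precision (ignition loss, four oxide percentages, net glass mass, the totals, yield) from the batch weights at 73.91 lb of glass exactly as shown in the problem or the answer.
Per-material ignition loss:
  Material A: 12.90 × 0.003000 = 0.03870 lb
  Material B: 14.16 × 0.002000 = 0.02832 lb
  Ingredient C: 5.792 × 0.4441 = 2.572 lb
  Ingredient D: 43.78 × 0.002000 = 0.08756 lb
Total LOI = 2.727 lb
Glass = batch − LOI = 76.63 − 2.727 = 73.91 lb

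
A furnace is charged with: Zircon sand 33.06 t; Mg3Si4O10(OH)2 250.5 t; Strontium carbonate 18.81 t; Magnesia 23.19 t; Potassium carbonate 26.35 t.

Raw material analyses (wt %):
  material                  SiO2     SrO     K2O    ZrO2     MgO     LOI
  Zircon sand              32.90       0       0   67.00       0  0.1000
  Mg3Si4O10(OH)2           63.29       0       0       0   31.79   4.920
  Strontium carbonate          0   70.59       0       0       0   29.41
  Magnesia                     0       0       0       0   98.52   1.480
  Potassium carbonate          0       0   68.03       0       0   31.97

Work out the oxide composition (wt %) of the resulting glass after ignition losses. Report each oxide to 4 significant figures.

Glass mass = 325.3 t (batch 351.9 − LOI 26.66).
Composition: SiO2 52.09%, SrO 4.082%, K2O 5.511%, ZrO2 6.810%, MgO 31.51%

The intermediate values are displayed (rounded to 4 significant digits) within the worked lines. All arithmetic carries full precision from start to finish — every reported number carries a single rounding; all derived quantities are computed starting from the weights on 325.3 t of glass in full float precision (five oxide percentages, totals, LOI, net glass mass, yield) as set out in either problem or answer.
Oxide masses out of the charge:
  SiO2: 33.06·0.3290 + 250.5·0.6329 = 169.4 t
  SrO: 18.81·0.7059 = 13.28 t
  K2O: 26.35·0.6803 = 17.93 t
  ZrO2: 33.06·0.6700 = 22.15 t
  MgO: 250.5·0.3179 + 23.19·0.9852 = 102.5 t
LOI: 33.06·0.001000 + 250.5·0.04920 + 18.81·0.2941 + 23.19·0.01480 + 26.35·0.3197 = 26.66 t
Resulting glass, batch − LOI: 351.9 − 26.66 = 325.3 t (= Σ oxide masses)
wt % = 100 × oxide mass / glass mass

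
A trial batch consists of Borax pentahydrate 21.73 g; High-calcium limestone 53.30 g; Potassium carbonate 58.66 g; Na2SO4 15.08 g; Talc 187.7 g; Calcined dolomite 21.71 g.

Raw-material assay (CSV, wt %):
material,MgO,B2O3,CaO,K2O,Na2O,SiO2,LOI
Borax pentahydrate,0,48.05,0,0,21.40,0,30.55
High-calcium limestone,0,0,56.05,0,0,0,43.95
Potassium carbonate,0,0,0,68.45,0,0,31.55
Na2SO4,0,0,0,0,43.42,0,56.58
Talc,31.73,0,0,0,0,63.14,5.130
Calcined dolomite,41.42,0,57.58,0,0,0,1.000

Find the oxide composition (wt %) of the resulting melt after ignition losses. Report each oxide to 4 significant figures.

Working values appear rounded to four significant figures. The working math runs at full precision in all steps. Each reported result takes exactly one rounding; all derived quantities, including LOI, the six compositions, yield, totals, net glass mass, are computed from the batch weights on 291.2 g of glass at full float precision as quoted within either problem or answer.
Per-oxide mass from batch:
  MgO: 187.7·0.3173 + 21.71·0.4142 = 68.55 g
  B2O3: 21.73·0.4805 = 10.44 g
  CaO: 53.30·0.5605 + 21.71·0.5758 = 42.38 g
  K2O: 58.66·0.6845 = 40.15 g
  Na2O: 21.73·0.2140 + 15.08·0.4342 = 11.20 g
  SiO2: 187.7·0.6314 = 118.5 g
LOI: 21.73·0.3055 + 53.30·0.4395 + 58.66·0.3155 + 15.08·0.5658 + 187.7·0.05130 + 21.71·0.01000 = 66.95 g
Glass mass = batch − LOI = 358.2 − 66.95 = 291.2 g (= the summed oxide contributions)
percent by weight: oxide/glass ×100

Glass mass = 291.2 g (batch 358.2 − LOI 66.95).
Composition: MgO 23.54%, B2O3 3.585%, CaO 14.55%, K2O 13.79%, Na2O 3.845%, SiO2 40.69%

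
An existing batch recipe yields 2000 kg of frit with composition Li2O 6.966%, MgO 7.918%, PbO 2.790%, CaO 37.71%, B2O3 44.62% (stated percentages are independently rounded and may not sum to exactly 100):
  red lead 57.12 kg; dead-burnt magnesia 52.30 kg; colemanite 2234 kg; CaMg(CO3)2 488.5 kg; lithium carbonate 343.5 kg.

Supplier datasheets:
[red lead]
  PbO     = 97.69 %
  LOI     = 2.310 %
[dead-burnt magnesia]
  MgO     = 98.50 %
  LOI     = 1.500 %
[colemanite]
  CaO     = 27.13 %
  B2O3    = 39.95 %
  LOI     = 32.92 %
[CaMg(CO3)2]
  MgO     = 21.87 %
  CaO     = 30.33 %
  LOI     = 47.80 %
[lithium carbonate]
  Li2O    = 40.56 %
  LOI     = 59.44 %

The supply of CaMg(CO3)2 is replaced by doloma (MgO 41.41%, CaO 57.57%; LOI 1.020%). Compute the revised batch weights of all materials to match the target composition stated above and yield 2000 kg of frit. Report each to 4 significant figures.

In-progress results are shown (rounded to 4 significant figures) between the steps; full float precision is carried at each step; exactly one rounding lands on each reported value; all derived quantities (the yield, glass mass, ignition loss, five oxide percentages, totals) are carried in exact precision using the weight values at 2000 kg of glass, exactly as printed in the problem or answer text.
Target masses of each oxide per 2000 kg frit:
  Li2O: 6.966% × 2000 = 139.3 kg
  MgO: 7.918% × 2000 = 158.4 kg
  PbO: 2.790% × 2000 = 55.80 kg
  CaO: 37.71% × 2000 = 754.2 kg
  B2O3: 44.62% × 2000 = 892.4 kg
Per-oxide balance check on the weights just shown, relative to the basis at hand (sums match the target masses within answer rounding):
  Li2O: 343.5·0.4056 = 139.3 kg (target 139.3 kg)
  MgO: 52.57·0.9850 + 257.4·0.4141 = 158.4 kg (target 158.4 kg)
  PbO: 57.12·0.9769 = 55.80 kg (target 55.80 kg)
  CaO: 2234·0.2713 + 257.4·0.5757 = 754.3 kg (target 754.2 kg)
  B2O3: 2234·0.3995 = 892.5 kg (target 892.4 kg)
Glass mass check: the batch minus its LOI: 2000 kg (per-oxide target masses sum to 2000 kg; against the stated basis, 2000 kg — gaps are rounding artifacts).
Whole-batch sum: Σ batch = 2945 kg; Σ batch·LOI gives LOI loss = 944.3 kg; as yield: glass ÷ batch → 67.93%.

Revised batch per 2000 kg frit:
  red lead: 57.12 kg
  dead-burnt magnesia: 52.57 kg
  colemanite: 2234 kg
  doloma: 257.4 kg
  lithium carbonate: 343.5 kg
Total batch = 2945 kg; LOI loss = 944.3 kg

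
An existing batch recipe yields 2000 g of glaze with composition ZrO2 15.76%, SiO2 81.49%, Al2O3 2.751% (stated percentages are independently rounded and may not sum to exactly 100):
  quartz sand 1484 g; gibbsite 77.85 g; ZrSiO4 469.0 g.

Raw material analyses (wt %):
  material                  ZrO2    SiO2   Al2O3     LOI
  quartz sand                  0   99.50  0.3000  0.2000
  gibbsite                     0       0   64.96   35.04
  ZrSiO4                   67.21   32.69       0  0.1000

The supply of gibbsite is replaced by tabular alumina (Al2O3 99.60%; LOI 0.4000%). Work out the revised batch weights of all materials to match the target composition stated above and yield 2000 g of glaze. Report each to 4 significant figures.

Revised batch per 2000 g glaze:
  quartz sand: 1484 g
  tabular alumina: 50.77 g
  ZrSiO4: 469.0 g
Total batch = 2004 g; LOI loss = 3.640 g

Each numeric step maintains full precision throughout — mid-chain values are printed rounded off to 4 significant digits at each printed step — every reported number takes just one rounding. All derived quantities (the yield, LOI, glass mass, three oxide percentages, totals) are carried at exact precision from the batch weights for 2000 g of glass as quoted within the problem or answer text.
Per-oxide target masses for 2000 g glaze:
  ZrO2: 15.76% × 2000 = 315.2 g
  SiO2: 81.49% × 2000 = 1630 g
  Al2O3: 2.751% × 2000 = 55.02 g
Checking each oxide sum from the weights as reported, for the quoted basis mass (delivered sums recover each target up to rounding of the answer):
  ZrO2: 469.0·0.6721 = 315.2 g (target 315.2 g)
  SiO2: 1484·0.9950 + 469.0·0.3269 = 1630 g (target 1630 g)
  Al2O3: 1484·0.003000 + 50.77·0.9960 = 55.02 g (target 55.02 g)
Glass-mass closure: total batch − LOI = 2000 g (the Σ of target masses is 2000 g; stated basis 2000 g — differing by rounding only).
Adding the batch up: Σ batch = 2004 g; the LOI term Σ batch·LOI equals 3.640 g; the yield ratio, glass ÷ batch: 99.82%.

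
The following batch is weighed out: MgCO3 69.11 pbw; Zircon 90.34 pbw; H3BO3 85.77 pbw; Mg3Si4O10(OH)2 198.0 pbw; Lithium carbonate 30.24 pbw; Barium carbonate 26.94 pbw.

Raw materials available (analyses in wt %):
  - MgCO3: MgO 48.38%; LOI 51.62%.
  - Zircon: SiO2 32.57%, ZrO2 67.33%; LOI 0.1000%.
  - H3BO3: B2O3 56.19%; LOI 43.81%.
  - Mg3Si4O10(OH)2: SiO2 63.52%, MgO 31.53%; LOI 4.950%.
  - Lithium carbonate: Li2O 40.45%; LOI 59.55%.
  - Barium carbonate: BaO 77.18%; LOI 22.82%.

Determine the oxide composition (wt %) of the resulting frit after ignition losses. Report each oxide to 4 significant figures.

Glass mass = 393.1 pbw (batch 500.4 − LOI 107.3).
Composition: BaO 5.289%, B2O3 12.26%, SiO2 39.48%, Li2O 3.112%, ZrO2 15.47%, MgO 24.39%

Intermediates are printed, with 4-significant-figure rounding, at each printed step — full precision is carried at each step — exactly one rounding lands on every reported value; the derived quantities are computed at exact precision (ignition loss, six oxide percentages, the yield, net glass mass, the totals) starting from the weights on 393.1 pbw of glass, as written in the question or the answer.
Oxide-by-oxide delivered mass:
  BaO: 26.94·0.7718 = 20.79 pbw
  B2O3: 85.77·0.5619 = 48.19 pbw
  SiO2: 90.34·0.3257 + 198.0·0.6352 = 155.2 pbw
  Li2O: 30.24·0.4045 = 12.23 pbw
  ZrO2: 90.34·0.6733 = 60.83 pbw
  MgO: 69.11·0.4838 + 198.0·0.3153 = 95.86 pbw
LOI: 69.11·0.5162 + 90.34·0.001000 + 85.77·0.4381 + 198.0·0.04950 + 30.24·0.5955 + 26.94·0.2282 = 107.3 pbw
Glass mass = batch − LOI = 500.4 − 107.3 = 393.1 pbw (matching Σ of the oxides)
wt % = oxide mass / glass mass × 100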